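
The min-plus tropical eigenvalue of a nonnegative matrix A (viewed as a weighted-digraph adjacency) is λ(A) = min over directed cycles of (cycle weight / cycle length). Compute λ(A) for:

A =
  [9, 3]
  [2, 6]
λ(A) = 5/2

Enumerate directed cycles and compute their means (weight / length). Sample:
  cycle 0 → 0: weight = 9, length = 1, mean = 9/1 ≈ 9.000
  cycle 1 → 1: weight = 6, length = 1, mean = 6/1 ≈ 6.000
  cycle 0 → 1 → 0: weight = 5, length = 2, mean = 5/2 ≈ 2.500
  cycle 1 → 0 → 1: weight = 5, length = 2, mean = 5/2 ≈ 2.500
Minimum mean = 2.500, attained e.g. along the cycle 0 → 1 → 0 with weight 5 and length 2. So λ(A) = 5/2 = 5/2.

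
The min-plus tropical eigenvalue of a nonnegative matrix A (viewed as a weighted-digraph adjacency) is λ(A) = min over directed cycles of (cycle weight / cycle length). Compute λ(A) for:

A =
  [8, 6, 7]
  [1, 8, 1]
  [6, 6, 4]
λ(A) = 7/2

Enumerate directed cycles and compute their means (weight / length). Sample:
  cycle 0 → 0: weight = 8, length = 1, mean = 8/1 ≈ 8.000
  cycle 1 → 1: weight = 8, length = 1, mean = 8/1 ≈ 8.000
  cycle 2 → 2: weight = 4, length = 1, mean = 4/1 ≈ 4.000
  cycle 0 → 1 → 0: weight = 7, length = 2, mean = 7/2 ≈ 3.500
  cycle 0 → 2 → 0: weight = 13, length = 2, mean = 13/2 ≈ 6.500
  cycle 1 → 0 → 1: weight = 7, length = 2, mean = 7/2 ≈ 3.500
Minimum mean = 3.500, attained e.g. along the cycle 0 → 1 → 0 with weight 7 and length 2. So λ(A) = 7/2 = 7/2.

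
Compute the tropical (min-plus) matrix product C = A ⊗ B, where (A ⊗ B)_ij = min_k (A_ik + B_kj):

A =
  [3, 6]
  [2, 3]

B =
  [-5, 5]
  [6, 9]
A ⊗ B =
  [-2, 8]
  [-3, 7]

Apply the min-plus product entry-by-entry:
  C[0][0] = min over k of (A[0][0] + B[0][0] = 3 + -5 = -2, A[0][1] + B[1][0] = 6 + 6 = 12) = -2 (attained at k = 0)
  C[0][1] = min over k of (A[0][0] + B[0][1] = 3 + 5 = 8, A[0][1] + B[1][1] = 6 + 9 = 15) = 8 (attained at k = 0)
  C[1][0] = min over k of (A[1][0] + B[0][0] = 2 + -5 = -3, A[1][1] + B[1][0] = 3 + 6 = 9) = -3 (attained at k = 0)
  C[1][1] = min over k of (A[1][0] + B[0][1] = 2 + 5 = 7, A[1][1] + B[1][1] = 3 + 9 = 12) = 7 (attained at k = 0)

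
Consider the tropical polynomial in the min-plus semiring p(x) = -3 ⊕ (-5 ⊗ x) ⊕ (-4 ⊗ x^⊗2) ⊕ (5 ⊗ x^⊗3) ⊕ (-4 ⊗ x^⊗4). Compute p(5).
p(5) = -3

A tropical monomial a ⊗ x^⊗i evaluates to a + i · x. Evaluating each term at x = 5:
  Term 0 contributes -3 + 0 · 5 = -3
  Term 1 contributes -5 + 1 · 5 = 0
  Term 2 contributes -4 + 2 · 5 = 6
  Term 3 contributes 5 + 3 · 5 = 20
  Term 4 contributes -4 + 4 · 5 = 16
p(5) = ⊕ of these = min[-3, 0, 6, 20, 16] = -3.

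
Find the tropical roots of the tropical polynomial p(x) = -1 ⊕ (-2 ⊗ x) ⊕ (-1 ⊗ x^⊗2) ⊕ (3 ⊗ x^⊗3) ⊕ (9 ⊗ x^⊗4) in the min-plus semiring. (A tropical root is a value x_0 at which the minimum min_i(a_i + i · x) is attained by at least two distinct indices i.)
Roots: {-6, -4, -1, 1}

Each tropical root is a break point of the lower envelope of the lines y = a_i + i · x (there are 5 lines, with slopes 0, 1, ..., 4). Only the lines that attain the minimum somewhere contribute to roots; other lines are dominated. Here the surviving (envelope) indices are i = 4, i = 3, i = 2, i = 1, i = 0.
Intersections between consecutive envelope lines give the roots: for adjacent envelope indices i < j the intersection is x = (a_i − a_j) / (j − i). Reading off the sorted break points: {-6, -4, -1, 1}.
Verification: at each break x_0, at least two indices attain the minimum of min_i(a_i + i · x_0).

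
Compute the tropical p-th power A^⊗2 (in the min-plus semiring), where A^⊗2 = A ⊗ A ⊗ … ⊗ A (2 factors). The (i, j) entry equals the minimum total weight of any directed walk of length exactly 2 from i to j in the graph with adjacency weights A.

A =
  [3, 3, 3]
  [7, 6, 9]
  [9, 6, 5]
A^⊗2 =
  [6, 6, 6]
  [10, 10, 10]
  [12, 11, 10]

Each entry (A^⊗2)_ij equals the minimum over all length-2 walks i = v_0 → v_1 → … → v_2 = j of Σ_t A[v_t][v_{t+1}]. For example, for (i, j) = (0, 2) we minimise over 3 possible intermediate vertex sequences; the minimum is 6, attained along the walk 0 → 0 → 2.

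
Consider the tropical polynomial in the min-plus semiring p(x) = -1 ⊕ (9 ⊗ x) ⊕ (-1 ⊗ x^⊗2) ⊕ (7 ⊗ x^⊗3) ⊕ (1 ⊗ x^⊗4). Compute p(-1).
p(-1) = -3

A tropical monomial a ⊗ x^⊗i evaluates to a + i · x. Evaluating each term at x = -1:
  Term 0 contributes -1 + 0 · -1 = -1
  Term 1 contributes 9 + 1 · -1 = 8
  Term 2 contributes -1 + 2 · -1 = -3
  Term 3 contributes 7 + 3 · -1 = 4
  Term 4 contributes 1 + 4 · -1 = -3
p(-1) = ⊕ of these = min[-1, 8, -3, 4, -3] = -3.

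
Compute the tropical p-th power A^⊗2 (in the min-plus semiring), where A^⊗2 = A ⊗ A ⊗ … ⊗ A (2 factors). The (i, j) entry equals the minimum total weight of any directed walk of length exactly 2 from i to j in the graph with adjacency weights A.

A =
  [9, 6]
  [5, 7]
A^⊗2 =
  [11, 13]
  [12, 11]

Each entry (A^⊗2)_ij equals the minimum over all length-2 walks i = v_0 → v_1 → … → v_2 = j of Σ_t A[v_t][v_{t+1}]. For example, for (i, j) = (0, 1) we minimise over 2 possible intermediate vertex sequences; the minimum is 13, attained along the walk 0 → 1 → 1.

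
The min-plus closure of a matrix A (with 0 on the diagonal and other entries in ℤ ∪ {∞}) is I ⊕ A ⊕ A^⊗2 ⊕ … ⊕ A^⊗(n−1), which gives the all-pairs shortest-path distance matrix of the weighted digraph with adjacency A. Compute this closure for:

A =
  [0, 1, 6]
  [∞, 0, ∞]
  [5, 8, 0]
Closure =
  [0, 1, 6]
  [∞, 0, ∞]
  [5, 6, 0]

This is the Floyd-Warshall all-pairs shortest-path computation. For each intermediate vertex k = 0, 1, …, 2, update dist[i][j] ← min(dist[i][j], dist[i][k] + dist[k][j]). The final matrix gives, for each (i, j), the minimum total weight of any directed path from i to j (possibly empty when i = j).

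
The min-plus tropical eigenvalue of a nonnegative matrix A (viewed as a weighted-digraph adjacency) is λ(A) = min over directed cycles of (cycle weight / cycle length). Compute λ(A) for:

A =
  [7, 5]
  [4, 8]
λ(A) = 9/2

Enumerate directed cycles and compute their means (weight / length). Sample:
  cycle 0 → 0: weight = 7, length = 1, mean = 7/1 ≈ 7.000
  cycle 1 → 1: weight = 8, length = 1, mean = 8/1 ≈ 8.000
  cycle 0 → 1 → 0: weight = 9, length = 2, mean = 9/2 ≈ 4.500
  cycle 1 → 0 → 1: weight = 9, length = 2, mean = 9/2 ≈ 4.500
Minimum mean = 4.500, attained e.g. along the cycle 0 → 1 → 0 with weight 9 and length 2. So λ(A) = 9/2 = 9/2.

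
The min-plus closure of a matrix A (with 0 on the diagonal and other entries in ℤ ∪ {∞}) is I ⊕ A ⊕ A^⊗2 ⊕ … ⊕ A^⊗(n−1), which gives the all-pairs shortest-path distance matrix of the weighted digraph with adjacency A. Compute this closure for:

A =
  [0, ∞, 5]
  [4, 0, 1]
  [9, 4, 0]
Closure =
  [0, 9, 5]
  [4, 0, 1]
  [8, 4, 0]

This is the Floyd-Warshall all-pairs shortest-path computation. For each intermediate vertex k = 0, 1, …, 2, update dist[i][j] ← min(dist[i][j], dist[i][k] + dist[k][j]). The final matrix gives, for each (i, j), the minimum total weight of any directed path from i to j (possibly empty when i = j).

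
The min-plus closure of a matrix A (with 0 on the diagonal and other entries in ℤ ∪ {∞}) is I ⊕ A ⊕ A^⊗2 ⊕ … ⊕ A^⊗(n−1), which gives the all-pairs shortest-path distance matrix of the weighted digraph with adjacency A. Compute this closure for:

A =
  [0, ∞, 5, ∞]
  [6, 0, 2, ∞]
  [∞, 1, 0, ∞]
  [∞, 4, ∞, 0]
Closure =
  [0, 6, 5, ∞]
  [6, 0, 2, ∞]
  [7, 1, 0, ∞]
  [10, 4, 6, 0]

This is the Floyd-Warshall all-pairs shortest-path computation. For each intermediate vertex k = 0, 1, …, 3, update dist[i][j] ← min(dist[i][j], dist[i][k] + dist[k][j]). The final matrix gives, for each (i, j), the minimum total weight of any directed path from i to j (possibly empty when i = j).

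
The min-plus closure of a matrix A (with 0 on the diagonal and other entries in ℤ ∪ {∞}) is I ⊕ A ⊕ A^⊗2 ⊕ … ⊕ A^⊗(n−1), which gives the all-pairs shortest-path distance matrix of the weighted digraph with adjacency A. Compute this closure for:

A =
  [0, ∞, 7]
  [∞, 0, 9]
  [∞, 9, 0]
Closure =
  [0, 16, 7]
  [∞, 0, 9]
  [∞, 9, 0]

This is the Floyd-Warshall all-pairs shortest-path computation. For each intermediate vertex k = 0, 1, …, 2, update dist[i][j] ← min(dist[i][j], dist[i][k] + dist[k][j]). The final matrix gives, for each (i, j), the minimum total weight of any directed path from i to j (possibly empty when i = j).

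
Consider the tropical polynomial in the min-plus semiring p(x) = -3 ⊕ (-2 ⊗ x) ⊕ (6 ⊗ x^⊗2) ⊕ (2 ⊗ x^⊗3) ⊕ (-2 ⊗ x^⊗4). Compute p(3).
p(3) = -3

A tropical monomial a ⊗ x^⊗i evaluates to a + i · x. Evaluating each term at x = 3:
  Term 0 contributes -3 + 0 · 3 = -3
  Term 1 contributes -2 + 1 · 3 = 1
  Term 2 contributes 6 + 2 · 3 = 12
  Term 3 contributes 2 + 3 · 3 = 11
  Term 4 contributes -2 + 4 · 3 = 10
p(3) = ⊕ of these = min[-3, 1, 12, 11, 10] = -3.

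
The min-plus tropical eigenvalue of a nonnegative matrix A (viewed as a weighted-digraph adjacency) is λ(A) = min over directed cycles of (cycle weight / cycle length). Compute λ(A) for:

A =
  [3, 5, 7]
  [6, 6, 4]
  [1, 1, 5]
λ(A) = 5/2

Enumerate directed cycles and compute their means (weight / length). Sample:
  cycle 0 → 0: weight = 3, length = 1, mean = 3/1 ≈ 3.000
  cycle 1 → 1: weight = 6, length = 1, mean = 6/1 ≈ 6.000
  cycle 2 → 2: weight = 5, length = 1, mean = 5/1 ≈ 5.000
  cycle 0 → 1 → 0: weight = 11, length = 2, mean = 11/2 ≈ 5.500
  cycle 0 → 2 → 0: weight = 8, length = 2, mean = 8/2 ≈ 4.000
  cycle 1 → 0 → 1: weight = 11, length = 2, mean = 11/2 ≈ 5.500
Minimum mean = 2.500, attained e.g. along the cycle 1 → 2 → 1 with weight 5 and length 2. So λ(A) = 5/2 = 5/2.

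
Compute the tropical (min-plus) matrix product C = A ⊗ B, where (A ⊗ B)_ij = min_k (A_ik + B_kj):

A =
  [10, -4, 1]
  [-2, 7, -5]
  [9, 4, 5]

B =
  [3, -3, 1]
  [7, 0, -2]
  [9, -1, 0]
A ⊗ B =
  [3, -4, -6]
  [1, -6, -5]
  [11, 4, 2]

Apply the min-plus product entry-by-entry:
  C[0][0] = min over k of (A[0][0] + B[0][0] = 10 + 3 = 13, A[0][1] + B[1][0] = -4 + 7 = 3, A[0][2] + B[2][0] = 1 + 9 = 10) = 3 (attained at k = 1)
  C[0][1] = min over k of (A[0][0] + B[0][1] = 10 + -3 = 7, A[0][1] + B[1][1] = -4 + 0 = -4, A[0][2] + B[2][1] = 1 + -1 = 0) = -4 (attained at k = 1)
  C[0][2] = min over k of (A[0][0] + B[0][2] = 10 + 1 = 11, A[0][1] + B[1][2] = -4 + -2 = -6, A[0][2] + B[2][2] = 1 + 0 = 1) = -6 (attained at k = 1)
  C[1][0] = min over k of (A[1][0] + B[0][0] = -2 + 3 = 1, A[1][1] + B[1][0] = 7 + 7 = 14, A[1][2] + B[2][0] = -5 + 9 = 4) = 1 (attained at k = 0)
  C[1][1] = min over k of (A[1][0] + B[0][1] = -2 + -3 = -5, A[1][1] + B[1][1] = 7 + 0 = 7, A[1][2] + B[2][1] = -5 + -1 = -6) = -6 (attained at k = 2)
  C[1][2] = min over k of (A[1][0] + B[0][2] = -2 + 1 = -1, A[1][1] + B[1][2] = 7 + -2 = 5, A[1][2] + B[2][2] = -5 + 0 = -5) = -5 (attained at k = 2)
  C[2][0] = min over k of (A[2][0] + B[0][0] = 9 + 3 = 12, A[2][1] + B[1][0] = 4 + 7 = 11, A[2][2] + B[2][0] = 5 + 9 = 14) = 11 (attained at k = 1)
  C[2][1] = min over k of (A[2][0] + B[0][1] = 9 + -3 = 6, A[2][1] + B[1][1] = 4 + 0 = 4, A[2][2] + B[2][1] = 5 + -1 = 4) = 4 (attained at k = 1)
  C[2][2] = min over k of (A[2][0] + B[0][2] = 9 + 1 = 10, A[2][1] + B[1][2] = 4 + -2 = 2, A[2][2] + B[2][2] = 5 + 0 = 5) = 2 (attained at k = 1)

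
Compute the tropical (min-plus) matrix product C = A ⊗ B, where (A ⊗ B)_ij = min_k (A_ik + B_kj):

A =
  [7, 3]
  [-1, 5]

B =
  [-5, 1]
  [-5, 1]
A ⊗ B =
  [-2, 4]
  [-6, 0]

Apply the min-plus product entry-by-entry:
  C[0][0] = min over k of (A[0][0] + B[0][0] = 7 + -5 = 2, A[0][1] + B[1][0] = 3 + -5 = -2) = -2 (attained at k = 1)
  C[0][1] = min over k of (A[0][0] + B[0][1] = 7 + 1 = 8, A[0][1] + B[1][1] = 3 + 1 = 4) = 4 (attained at k = 1)
  C[1][0] = min over k of (A[1][0] + B[0][0] = -1 + -5 = -6, A[1][1] + B[1][0] = 5 + -5 = 0) = -6 (attained at k = 0)
  C[1][1] = min over k of (A[1][0] + B[0][1] = -1 + 1 = 0, A[1][1] + B[1][1] = 5 + 1 = 6) = 0 (attained at k = 0)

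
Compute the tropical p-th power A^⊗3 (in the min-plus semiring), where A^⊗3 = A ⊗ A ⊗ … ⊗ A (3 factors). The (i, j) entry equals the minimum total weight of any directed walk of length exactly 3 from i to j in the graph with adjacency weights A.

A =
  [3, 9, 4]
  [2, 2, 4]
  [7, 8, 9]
A^⊗3 =
  [9, 13, 10]
  [6, 6, 8]
  [12, 12, 14]

Each entry (A^⊗3)_ij equals the minimum over all length-3 walks i = v_0 → v_1 → … → v_3 = j of Σ_t A[v_t][v_{t+1}]. For example, for (i, j) = (0, 2) we minimise over 9 possible intermediate vertex sequences; the minimum is 10, attained along the walk 0 → 0 → 0 → 2.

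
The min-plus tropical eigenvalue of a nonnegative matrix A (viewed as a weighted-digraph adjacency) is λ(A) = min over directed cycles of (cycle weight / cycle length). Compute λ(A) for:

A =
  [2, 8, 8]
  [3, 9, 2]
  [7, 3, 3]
λ(A) = 2

Enumerate directed cycles and compute their means (weight / length). Sample:
  cycle 0 → 0: weight = 2, length = 1, mean = 2/1 ≈ 2.000
  cycle 1 → 1: weight = 9, length = 1, mean = 9/1 ≈ 9.000
  cycle 2 → 2: weight = 3, length = 1, mean = 3/1 ≈ 3.000
  cycle 0 → 1 → 0: weight = 11, length = 2, mean = 11/2 ≈ 5.500
  cycle 0 → 2 → 0: weight = 15, length = 2, mean = 15/2 ≈ 7.500
  cycle 1 → 0 → 1: weight = 11, length = 2, mean = 11/2 ≈ 5.500
Minimum mean = 2.000, attained e.g. along the cycle 0 → 0 with weight 2 and length 1. So λ(A) = 2/1 = 2.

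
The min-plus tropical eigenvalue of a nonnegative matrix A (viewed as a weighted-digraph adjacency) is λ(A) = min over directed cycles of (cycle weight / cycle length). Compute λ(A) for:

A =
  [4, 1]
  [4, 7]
λ(A) = 5/2

Enumerate directed cycles and compute their means (weight / length). Sample:
  cycle 0 → 0: weight = 4, length = 1, mean = 4/1 ≈ 4.000
  cycle 1 → 1: weight = 7, length = 1, mean = 7/1 ≈ 7.000
  cycle 0 → 1 → 0: weight = 5, length = 2, mean = 5/2 ≈ 2.500
  cycle 1 → 0 → 1: weight = 5, length = 2, mean = 5/2 ≈ 2.500
Minimum mean = 2.500, attained e.g. along the cycle 0 → 1 → 0 with weight 5 and length 2. So λ(A) = 5/2 = 5/2.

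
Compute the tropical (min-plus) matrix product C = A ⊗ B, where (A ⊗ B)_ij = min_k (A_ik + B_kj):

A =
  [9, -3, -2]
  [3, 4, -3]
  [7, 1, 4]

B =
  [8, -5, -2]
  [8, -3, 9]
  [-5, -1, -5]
A ⊗ B =
  [-7, -6, -7]
  [-8, -4, -8]
  [-1, -2, -1]

Apply the min-plus product entry-by-entry:
  C[0][0] = min over k of (A[0][0] + B[0][0] = 9 + 8 = 17, A[0][1] + B[1][0] = -3 + 8 = 5, A[0][2] + B[2][0] = -2 + -5 = -7) = -7 (attained at k = 2)
  C[0][1] = min over k of (A[0][0] + B[0][1] = 9 + -5 = 4, A[0][1] + B[1][1] = -3 + -3 = -6, A[0][2] + B[2][1] = -2 + -1 = -3) = -6 (attained at k = 1)
  C[0][2] = min over k of (A[0][0] + B[0][2] = 9 + -2 = 7, A[0][1] + B[1][2] = -3 + 9 = 6, A[0][2] + B[2][2] = -2 + -5 = -7) = -7 (attained at k = 2)
  C[1][0] = min over k of (A[1][0] + B[0][0] = 3 + 8 = 11, A[1][1] + B[1][0] = 4 + 8 = 12, A[1][2] + B[2][0] = -3 + -5 = -8) = -8 (attained at k = 2)
  C[1][1] = min over k of (A[1][0] + B[0][1] = 3 + -5 = -2, A[1][1] + B[1][1] = 4 + -3 = 1, A[1][2] + B[2][1] = -3 + -1 = -4) = -4 (attained at k = 2)
  C[1][2] = min over k of (A[1][0] + B[0][2] = 3 + -2 = 1, A[1][1] + B[1][2] = 4 + 9 = 13, A[1][2] + B[2][2] = -3 + -5 = -8) = -8 (attained at k = 2)
  C[2][0] = min over k of (A[2][0] + B[0][0] = 7 + 8 = 15, A[2][1] + B[1][0] = 1 + 8 = 9, A[2][2] + B[2][0] = 4 + -5 = -1) = -1 (attained at k = 2)
  C[2][1] = min over k of (A[2][0] + B[0][1] = 7 + -5 = 2, A[2][1] + B[1][1] = 1 + -3 = -2, A[2][2] + B[2][1] = 4 + -1 = 3) = -2 (attained at k = 1)
  C[2][2] = min over k of (A[2][0] + B[0][2] = 7 + -2 = 5, A[2][1] + B[1][2] = 1 + 9 = 10, A[2][2] + B[2][2] = 4 + -5 = -1) = -1 (attained at k = 2)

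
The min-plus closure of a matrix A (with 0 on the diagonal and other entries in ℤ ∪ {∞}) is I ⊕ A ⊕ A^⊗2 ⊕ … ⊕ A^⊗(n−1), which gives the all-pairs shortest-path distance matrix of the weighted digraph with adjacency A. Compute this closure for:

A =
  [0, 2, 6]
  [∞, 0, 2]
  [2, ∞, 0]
Closure =
  [0, 2, 4]
  [4, 0, 2]
  [2, 4, 0]

This is the Floyd-Warshall all-pairs shortest-path computation. For each intermediate vertex k = 0, 1, …, 2, update dist[i][j] ← min(dist[i][j], dist[i][k] + dist[k][j]). The final matrix gives, for each (i, j), the minimum total weight of any directed path from i to j (possibly empty when i = j).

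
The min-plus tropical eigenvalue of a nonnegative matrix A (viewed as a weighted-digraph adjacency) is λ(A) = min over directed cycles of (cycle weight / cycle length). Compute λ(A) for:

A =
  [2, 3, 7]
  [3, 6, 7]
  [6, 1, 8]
λ(A) = 2

Enumerate directed cycles and compute their means (weight / length). Sample:
  cycle 0 → 0: weight = 2, length = 1, mean = 2/1 ≈ 2.000
  cycle 1 → 1: weight = 6, length = 1, mean = 6/1 ≈ 6.000
  cycle 2 → 2: weight = 8, length = 1, mean = 8/1 ≈ 8.000
  cycle 0 → 1 → 0: weight = 6, length = 2, mean = 6/2 ≈ 3.000
  cycle 0 → 2 → 0: weight = 13, length = 2, mean = 13/2 ≈ 6.500
  cycle 1 → 0 → 1: weight = 6, length = 2, mean = 6/2 ≈ 3.000
Minimum mean = 2.000, attained e.g. along the cycle 0 → 0 with weight 2 and length 1. So λ(A) = 2/1 = 2.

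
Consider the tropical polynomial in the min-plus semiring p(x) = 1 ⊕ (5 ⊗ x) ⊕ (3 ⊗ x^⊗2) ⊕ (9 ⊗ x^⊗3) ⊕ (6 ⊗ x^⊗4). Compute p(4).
p(4) = 1

A tropical monomial a ⊗ x^⊗i evaluates to a + i · x. Evaluating each term at x = 4:
  Term 0 contributes 1 + 0 · 4 = 1
  Term 1 contributes 5 + 1 · 4 = 9
  Term 2 contributes 3 + 2 · 4 = 11
  Term 3 contributes 9 + 3 · 4 = 21
  Term 4 contributes 6 + 4 · 4 = 22
p(4) = ⊕ of these = min[1, 9, 11, 21, 22] = 1.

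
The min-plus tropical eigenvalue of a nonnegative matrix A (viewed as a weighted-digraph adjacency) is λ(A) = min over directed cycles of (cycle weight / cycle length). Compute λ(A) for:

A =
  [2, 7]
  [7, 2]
λ(A) = 2

Enumerate directed cycles and compute their means (weight / length). Sample:
  cycle 0 → 0: weight = 2, length = 1, mean = 2/1 ≈ 2.000
  cycle 1 → 1: weight = 2, length = 1, mean = 2/1 ≈ 2.000
  cycle 0 → 1 → 0: weight = 14, length = 2, mean = 14/2 ≈ 7.000
  cycle 1 → 0 → 1: weight = 14, length = 2, mean = 14/2 ≈ 7.000
Minimum mean = 2.000, attained e.g. along the cycle 0 → 0 with weight 2 and length 1. So λ(A) = 2/1 = 2.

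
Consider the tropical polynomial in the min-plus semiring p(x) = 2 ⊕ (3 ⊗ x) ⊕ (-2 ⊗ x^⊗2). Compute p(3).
p(3) = 2

A tropical monomial a ⊗ x^⊗i evaluates to a + i · x. Evaluating each term at x = 3:
  Term 0 contributes 2 + 0 · 3 = 2
  Term 1 contributes 3 + 1 · 3 = 6
  Term 2 contributes -2 + 2 · 3 = 4
p(3) = ⊕ of these = min[2, 6, 4] = 2.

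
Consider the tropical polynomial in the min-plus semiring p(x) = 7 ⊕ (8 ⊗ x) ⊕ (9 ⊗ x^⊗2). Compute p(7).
p(7) = 7

A tropical monomial a ⊗ x^⊗i evaluates to a + i · x. Evaluating each term at x = 7:
  Term 0 contributes 7 + 0 · 7 = 7
  Term 1 contributes 8 + 1 · 7 = 15
  Term 2 contributes 9 + 2 · 7 = 23
p(7) = ⊕ of these = min[7, 15, 23] = 7.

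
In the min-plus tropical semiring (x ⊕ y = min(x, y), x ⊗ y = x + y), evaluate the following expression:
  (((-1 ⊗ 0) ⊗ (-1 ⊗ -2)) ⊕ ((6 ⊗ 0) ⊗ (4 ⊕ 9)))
(((-1 ⊗ 0) ⊗ (-1 ⊗ -2)) ⊕ ((6 ⊗ 0) ⊗ (4 ⊕ 9))) = -4

Expand innermost to outermost. Recall ⊕ takes the minimum of its arguments and ⊗ takes their sum. Working out the expression (((-1 ⊗ 0) ⊗ (-1 ⊗ -2)) ⊕ ((6 ⊗ 0) ⊗ (4 ⊕ 9))) gives -4.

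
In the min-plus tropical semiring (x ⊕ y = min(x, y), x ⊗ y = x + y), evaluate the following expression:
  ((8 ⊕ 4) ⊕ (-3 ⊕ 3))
((8 ⊕ 4) ⊕ (-3 ⊕ 3)) = -3

Expand innermost to outermost. Recall ⊕ takes the minimum of its arguments and ⊗ takes their sum. Working out the expression ((8 ⊕ 4) ⊕ (-3 ⊕ 3)) gives -3.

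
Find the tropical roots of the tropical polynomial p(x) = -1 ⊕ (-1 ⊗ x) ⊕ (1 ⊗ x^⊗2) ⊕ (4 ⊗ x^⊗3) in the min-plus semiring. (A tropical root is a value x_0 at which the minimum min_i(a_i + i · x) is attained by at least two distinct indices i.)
Roots: {-3, -2, 0}

Each tropical root is a break point of the lower envelope of the lines y = a_i + i · x (there are 4 lines, with slopes 0, 1, ..., 3). Only the lines that attain the minimum somewhere contribute to roots; other lines are dominated. Here the surviving (envelope) indices are i = 3, i = 2, i = 1, i = 0.
Intersections between consecutive envelope lines give the roots: for adjacent envelope indices i < j the intersection is x = (a_i − a_j) / (j − i). Reading off the sorted break points: {-3, -2, 0}.
Verification: at each break x_0, at least two indices attain the minimum of min_i(a_i + i · x_0).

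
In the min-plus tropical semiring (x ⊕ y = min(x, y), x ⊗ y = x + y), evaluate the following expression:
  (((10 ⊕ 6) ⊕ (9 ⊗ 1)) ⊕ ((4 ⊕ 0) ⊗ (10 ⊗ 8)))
(((10 ⊕ 6) ⊕ (9 ⊗ 1)) ⊕ ((4 ⊕ 0) ⊗ (10 ⊗ 8))) = 6

Expand innermost to outermost. Recall ⊕ takes the minimum of its arguments and ⊗ takes their sum. Working out the expression (((10 ⊕ 6) ⊕ (9 ⊗ 1)) ⊕ ((4 ⊕ 0) ⊗ (10 ⊗ 8))) gives 6.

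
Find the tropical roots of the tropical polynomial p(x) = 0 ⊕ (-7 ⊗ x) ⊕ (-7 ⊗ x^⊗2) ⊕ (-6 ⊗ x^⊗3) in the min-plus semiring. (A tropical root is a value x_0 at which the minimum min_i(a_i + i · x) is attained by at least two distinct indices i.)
Roots: {-1, 0, 7}

Each tropical root is a break point of the lower envelope of the lines y = a_i + i · x (there are 4 lines, with slopes 0, 1, ..., 3). Only the lines that attain the minimum somewhere contribute to roots; other lines are dominated. Here the surviving (envelope) indices are i = 3, i = 2, i = 1, i = 0.
Intersections between consecutive envelope lines give the roots: for adjacent envelope indices i < j the intersection is x = (a_i − a_j) / (j − i). Reading off the sorted break points: {-1, 0, 7}.
Verification: at each break x_0, at least two indices attain the minimum of min_i(a_i + i · x_0).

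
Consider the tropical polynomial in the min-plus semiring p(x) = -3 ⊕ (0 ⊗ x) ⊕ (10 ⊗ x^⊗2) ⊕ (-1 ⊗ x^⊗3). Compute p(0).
p(0) = -3

A tropical monomial a ⊗ x^⊗i evaluates to a + i · x. Evaluating each term at x = 0:
  Term 0 contributes -3 + 0 · 0 = -3
  Term 1 contributes 0 + 1 · 0 = 0
  Term 2 contributes 10 + 2 · 0 = 10
  Term 3 contributes -1 + 3 · 0 = -1
p(0) = ⊕ of these = min[-3, 0, 10, -1] = -3.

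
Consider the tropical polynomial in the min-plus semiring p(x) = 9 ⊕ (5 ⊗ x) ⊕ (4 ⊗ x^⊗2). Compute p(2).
p(2) = 7

A tropical monomial a ⊗ x^⊗i evaluates to a + i · x. Evaluating each term at x = 2:
  Term 0 contributes 9 + 0 · 2 = 9
  Term 1 contributes 5 + 1 · 2 = 7
  Term 2 contributes 4 + 2 · 2 = 8
p(2) = ⊕ of these = min[9, 7, 8] = 7.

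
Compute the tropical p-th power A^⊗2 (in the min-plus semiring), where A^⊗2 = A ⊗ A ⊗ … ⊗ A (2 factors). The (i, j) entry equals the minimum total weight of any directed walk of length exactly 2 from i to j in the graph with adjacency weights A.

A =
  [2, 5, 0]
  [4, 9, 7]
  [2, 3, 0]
A^⊗2 =
  [2, 3, 0]
  [6, 9, 4]
  [2, 3, 0]

Each entry (A^⊗2)_ij equals the minimum over all length-2 walks i = v_0 → v_1 → … → v_2 = j of Σ_t A[v_t][v_{t+1}]. For example, for (i, j) = (0, 2) we minimise over 3 possible intermediate vertex sequences; the minimum is 0, attained along the walk 0 → 2 → 2.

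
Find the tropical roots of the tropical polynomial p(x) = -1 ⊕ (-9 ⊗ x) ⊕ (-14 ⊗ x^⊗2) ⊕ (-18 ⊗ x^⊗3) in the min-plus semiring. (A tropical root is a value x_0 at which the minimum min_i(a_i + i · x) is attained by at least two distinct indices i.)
Roots: {4, 5, 8}

Each tropical root is a break point of the lower envelope of the lines y = a_i + i · x (there are 4 lines, with slopes 0, 1, ..., 3). Only the lines that attain the minimum somewhere contribute to roots; other lines are dominated. Here the surviving (envelope) indices are i = 3, i = 2, i = 1, i = 0.
Intersections between consecutive envelope lines give the roots: for adjacent envelope indices i < j the intersection is x = (a_i − a_j) / (j − i). Reading off the sorted break points: {4, 5, 8}.
Verification: at each break x_0, at least two indices attain the minimum of min_i(a_i + i · x_0).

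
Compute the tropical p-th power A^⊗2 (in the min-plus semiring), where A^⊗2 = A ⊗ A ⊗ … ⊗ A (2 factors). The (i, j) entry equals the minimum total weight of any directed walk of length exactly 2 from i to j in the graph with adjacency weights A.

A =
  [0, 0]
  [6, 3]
A^⊗2 =
  [0, 0]
  [6, 6]

Each entry (A^⊗2)_ij equals the minimum over all length-2 walks i = v_0 → v_1 → … → v_2 = j of Σ_t A[v_t][v_{t+1}]. For example, for (i, j) = (0, 1) we minimise over 2 possible intermediate vertex sequences; the minimum is 0, attained along the walk 0 → 0 → 1.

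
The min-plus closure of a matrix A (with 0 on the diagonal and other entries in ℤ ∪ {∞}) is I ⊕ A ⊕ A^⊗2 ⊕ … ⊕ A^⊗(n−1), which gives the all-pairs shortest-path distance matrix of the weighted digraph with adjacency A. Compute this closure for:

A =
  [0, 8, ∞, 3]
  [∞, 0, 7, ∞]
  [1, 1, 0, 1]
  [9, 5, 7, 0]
Closure =
  [0, 8, 10, 3]
  [8, 0, 7, 8]
  [1, 1, 0, 1]
  [8, 5, 7, 0]

This is the Floyd-Warshall all-pairs shortest-path computation. For each intermediate vertex k = 0, 1, …, 3, update dist[i][j] ← min(dist[i][j], dist[i][k] + dist[k][j]). The final matrix gives, for each (i, j), the minimum total weight of any directed path from i to j (possibly empty when i = j).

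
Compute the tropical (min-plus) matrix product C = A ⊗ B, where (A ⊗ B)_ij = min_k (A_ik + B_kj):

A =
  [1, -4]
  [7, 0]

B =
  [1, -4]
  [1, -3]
A ⊗ B =
  [-3, -7]
  [1, -3]

Apply the min-plus product entry-by-entry:
  C[0][0] = min over k of (A[0][0] + B[0][0] = 1 + 1 = 2, A[0][1] + B[1][0] = -4 + 1 = -3) = -3 (attained at k = 1)
  C[0][1] = min over k of (A[0][0] + B[0][1] = 1 + -4 = -3, A[0][1] + B[1][1] = -4 + -3 = -7) = -7 (attained at k = 1)
  C[1][0] = min over k of (A[1][0] + B[0][0] = 7 + 1 = 8, A[1][1] + B[1][0] = 0 + 1 = 1) = 1 (attained at k = 1)
  C[1][1] = min over k of (A[1][0] + B[0][1] = 7 + -4 = 3, A[1][1] + B[1][1] = 0 + -3 = -3) = -3 (attained at k = 1)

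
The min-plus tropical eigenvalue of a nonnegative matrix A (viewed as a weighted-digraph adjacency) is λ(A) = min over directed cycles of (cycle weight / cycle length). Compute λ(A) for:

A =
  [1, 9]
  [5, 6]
λ(A) = 1

Enumerate directed cycles and compute their means (weight / length). Sample:
  cycle 0 → 0: weight = 1, length = 1, mean = 1/1 ≈ 1.000
  cycle 1 → 1: weight = 6, length = 1, mean = 6/1 ≈ 6.000
  cycle 0 → 1 → 0: weight = 14, length = 2, mean = 14/2 ≈ 7.000
  cycle 1 → 0 → 1: weight = 14, length = 2, mean = 14/2 ≈ 7.000
Minimum mean = 1.000, attained e.g. along the cycle 0 → 0 with weight 1 and length 1. So λ(A) = 1/1 = 1.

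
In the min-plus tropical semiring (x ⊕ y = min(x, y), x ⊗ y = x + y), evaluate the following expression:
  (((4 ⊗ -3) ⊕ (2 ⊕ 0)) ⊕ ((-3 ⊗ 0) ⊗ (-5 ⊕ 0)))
(((4 ⊗ -3) ⊕ (2 ⊕ 0)) ⊕ ((-3 ⊗ 0) ⊗ (-5 ⊕ 0))) = -8

Expand innermost to outermost. Recall ⊕ takes the minimum of its arguments and ⊗ takes their sum. Working out the expression (((4 ⊗ -3) ⊕ (2 ⊕ 0)) ⊕ ((-3 ⊗ 0) ⊗ (-5 ⊕ 0))) gives -8.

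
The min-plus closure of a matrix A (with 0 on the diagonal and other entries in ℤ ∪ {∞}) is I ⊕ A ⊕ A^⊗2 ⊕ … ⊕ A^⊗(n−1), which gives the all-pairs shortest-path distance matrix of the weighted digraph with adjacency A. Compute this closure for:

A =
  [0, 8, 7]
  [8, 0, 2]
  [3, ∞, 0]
Closure =
  [0, 8, 7]
  [5, 0, 2]
  [3, 11, 0]

This is the Floyd-Warshall all-pairs shortest-path computation. For each intermediate vertex k = 0, 1, …, 2, update dist[i][j] ← min(dist[i][j], dist[i][k] + dist[k][j]). The final matrix gives, for each (i, j), the minimum total weight of any directed path from i to j (possibly empty when i = j).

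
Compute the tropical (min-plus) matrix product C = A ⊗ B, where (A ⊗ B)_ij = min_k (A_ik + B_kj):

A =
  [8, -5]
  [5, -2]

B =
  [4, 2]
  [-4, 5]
A ⊗ B =
  [-9, 0]
  [-6, 3]

Apply the min-plus product entry-by-entry:
  C[0][0] = min over k of (A[0][0] + B[0][0] = 8 + 4 = 12, A[0][1] + B[1][0] = -5 + -4 = -9) = -9 (attained at k = 1)
  C[0][1] = min over k of (A[0][0] + B[0][1] = 8 + 2 = 10, A[0][1] + B[1][1] = -5 + 5 = 0) = 0 (attained at k = 1)
  C[1][0] = min over k of (A[1][0] + B[0][0] = 5 + 4 = 9, A[1][1] + B[1][0] = -2 + -4 = -6) = -6 (attained at k = 1)
  C[1][1] = min over k of (A[1][0] + B[0][1] = 5 + 2 = 7, A[1][1] + B[1][1] = -2 + 5 = 3) = 3 (attained at k = 1)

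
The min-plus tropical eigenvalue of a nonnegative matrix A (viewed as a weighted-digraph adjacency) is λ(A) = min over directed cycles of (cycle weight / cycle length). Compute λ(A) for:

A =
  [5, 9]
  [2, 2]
λ(A) = 2

Enumerate directed cycles and compute their means (weight / length). Sample:
  cycle 0 → 0: weight = 5, length = 1, mean = 5/1 ≈ 5.000
  cycle 1 → 1: weight = 2, length = 1, mean = 2/1 ≈ 2.000
  cycle 0 → 1 → 0: weight = 11, length = 2, mean = 11/2 ≈ 5.500
  cycle 1 → 0 → 1: weight = 11, length = 2, mean = 11/2 ≈ 5.500
Minimum mean = 2.000, attained e.g. along the cycle 1 → 1 with weight 2 and length 1. So λ(A) = 2/1 = 2.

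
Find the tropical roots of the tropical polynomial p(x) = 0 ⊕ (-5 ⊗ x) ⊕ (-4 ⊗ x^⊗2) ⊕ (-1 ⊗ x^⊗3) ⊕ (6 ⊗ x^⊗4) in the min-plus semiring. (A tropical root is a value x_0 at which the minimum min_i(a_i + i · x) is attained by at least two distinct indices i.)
Roots: {-7, -3, -1, 5}

Each tropical root is a break point of the lower envelope of the lines y = a_i + i · x (there are 5 lines, with slopes 0, 1, ..., 4). Only the lines that attain the minimum somewhere contribute to roots; other lines are dominated. Here the surviving (envelope) indices are i = 4, i = 3, i = 2, i = 1, i = 0.
Intersections between consecutive envelope lines give the roots: for adjacent envelope indices i < j the intersection is x = (a_i − a_j) / (j − i). Reading off the sorted break points: {-7, -3, -1, 5}.
Verification: at each break x_0, at least two indices attain the minimum of min_i(a_i + i · x_0).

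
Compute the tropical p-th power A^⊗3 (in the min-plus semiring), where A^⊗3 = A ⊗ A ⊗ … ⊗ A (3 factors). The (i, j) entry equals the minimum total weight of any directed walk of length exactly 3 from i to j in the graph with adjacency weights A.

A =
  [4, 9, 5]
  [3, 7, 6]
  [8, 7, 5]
A^⊗3 =
  [12, 16, 13]
  [11, 15, 12]
  [14, 17, 15]

Each entry (A^⊗3)_ij equals the minimum over all length-3 walks i = v_0 → v_1 → … → v_3 = j of Σ_t A[v_t][v_{t+1}]. For example, for (i, j) = (0, 2) we minimise over 9 possible intermediate vertex sequences; the minimum is 13, attained along the walk 0 → 0 → 0 → 2.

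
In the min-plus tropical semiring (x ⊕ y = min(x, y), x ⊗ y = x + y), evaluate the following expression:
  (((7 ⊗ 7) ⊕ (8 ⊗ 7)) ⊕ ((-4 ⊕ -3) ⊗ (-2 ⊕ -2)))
(((7 ⊗ 7) ⊕ (8 ⊗ 7)) ⊕ ((-4 ⊕ -3) ⊗ (-2 ⊕ -2))) = -6

Expand innermost to outermost. Recall ⊕ takes the minimum of its arguments and ⊗ takes their sum. Working out the expression (((7 ⊗ 7) ⊕ (8 ⊗ 7)) ⊕ ((-4 ⊕ -3) ⊗ (-2 ⊕ -2))) gives -6.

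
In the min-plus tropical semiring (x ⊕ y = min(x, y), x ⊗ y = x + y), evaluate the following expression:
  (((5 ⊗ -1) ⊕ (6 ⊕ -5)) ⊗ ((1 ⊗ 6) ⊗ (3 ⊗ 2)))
(((5 ⊗ -1) ⊕ (6 ⊕ -5)) ⊗ ((1 ⊗ 6) ⊗ (3 ⊗ 2))) = 7

Expand innermost to outermost. Recall ⊕ takes the minimum of its arguments and ⊗ takes their sum. Working out the expression (((5 ⊗ -1) ⊕ (6 ⊕ -5)) ⊗ ((1 ⊗ 6) ⊗ (3 ⊗ 2))) gives 7.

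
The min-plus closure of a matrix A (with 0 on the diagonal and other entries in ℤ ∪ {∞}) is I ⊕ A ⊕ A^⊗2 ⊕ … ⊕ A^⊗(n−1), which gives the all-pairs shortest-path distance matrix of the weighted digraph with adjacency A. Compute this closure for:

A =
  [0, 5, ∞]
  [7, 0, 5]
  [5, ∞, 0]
Closure =
  [0, 5, 10]
  [7, 0, 5]
  [5, 10, 0]

This is the Floyd-Warshall all-pairs shortest-path computation. For each intermediate vertex k = 0, 1, …, 2, update dist[i][j] ← min(dist[i][j], dist[i][k] + dist[k][j]). The final matrix gives, for each (i, j), the minimum total weight of any directed path from i to j (possibly empty when i = j).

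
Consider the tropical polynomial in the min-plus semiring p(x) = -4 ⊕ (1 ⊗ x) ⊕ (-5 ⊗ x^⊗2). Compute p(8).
p(8) = -4

A tropical monomial a ⊗ x^⊗i evaluates to a + i · x. Evaluating each term at x = 8:
  Term 0 contributes -4 + 0 · 8 = -4
  Term 1 contributes 1 + 1 · 8 = 9
  Term 2 contributes -5 + 2 · 8 = 11
p(8) = ⊕ of these = min[-4, 9, 11] = -4.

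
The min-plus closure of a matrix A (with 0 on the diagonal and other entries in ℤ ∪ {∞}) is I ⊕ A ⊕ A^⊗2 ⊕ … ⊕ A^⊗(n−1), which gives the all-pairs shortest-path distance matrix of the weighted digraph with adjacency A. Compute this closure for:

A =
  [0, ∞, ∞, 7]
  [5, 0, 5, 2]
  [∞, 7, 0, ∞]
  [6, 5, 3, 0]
Closure =
  [0, 12, 10, 7]
  [5, 0, 5, 2]
  [12, 7, 0, 9]
  [6, 5, 3, 0]

This is the Floyd-Warshall all-pairs shortest-path computation. For each intermediate vertex k = 0, 1, …, 3, update dist[i][j] ← min(dist[i][j], dist[i][k] + dist[k][j]). The final matrix gives, for each (i, j), the minimum total weight of any directed path from i to j (possibly empty when i = j).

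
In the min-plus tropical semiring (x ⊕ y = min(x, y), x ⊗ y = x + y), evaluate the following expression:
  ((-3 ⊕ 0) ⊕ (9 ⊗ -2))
((-3 ⊕ 0) ⊕ (9 ⊗ -2)) = -3

Expand innermost to outermost. Recall ⊕ takes the minimum of its arguments and ⊗ takes their sum. Working out the expression ((-3 ⊕ 0) ⊕ (9 ⊗ -2)) gives -3.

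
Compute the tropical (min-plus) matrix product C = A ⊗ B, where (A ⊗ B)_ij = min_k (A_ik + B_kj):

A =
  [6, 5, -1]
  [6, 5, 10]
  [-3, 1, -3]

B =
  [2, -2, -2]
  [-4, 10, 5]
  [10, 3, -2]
A ⊗ B =
  [1, 2, -3]
  [1, 4, 4]
  [-3, -5, -5]

Apply the min-plus product entry-by-entry:
  C[0][0] = min over k of (A[0][0] + B[0][0] = 6 + 2 = 8, A[0][1] + B[1][0] = 5 + -4 = 1, A[0][2] + B[2][0] = -1 + 10 = 9) = 1 (attained at k = 1)
  C[0][1] = min over k of (A[0][0] + B[0][1] = 6 + -2 = 4, A[0][1] + B[1][1] = 5 + 10 = 15, A[0][2] + B[2][1] = -1 + 3 = 2) = 2 (attained at k = 2)
  C[0][2] = min over k of (A[0][0] + B[0][2] = 6 + -2 = 4, A[0][1] + B[1][2] = 5 + 5 = 10, A[0][2] + B[2][2] = -1 + -2 = -3) = -3 (attained at k = 2)
  C[1][0] = min over k of (A[1][0] + B[0][0] = 6 + 2 = 8, A[1][1] + B[1][0] = 5 + -4 = 1, A[1][2] + B[2][0] = 10 + 10 = 20) = 1 (attained at k = 1)
  C[1][1] = min over k of (A[1][0] + B[0][1] = 6 + -2 = 4, A[1][1] + B[1][1] = 5 + 10 = 15, A[1][2] + B[2][1] = 10 + 3 = 13) = 4 (attained at k = 0)
  C[1][2] = min over k of (A[1][0] + B[0][2] = 6 + -2 = 4, A[1][1] + B[1][2] = 5 + 5 = 10, A[1][2] + B[2][2] = 10 + -2 = 8) = 4 (attained at k = 0)
  C[2][0] = min over k of (A[2][0] + B[0][0] = -3 + 2 = -1, A[2][1] + B[1][0] = 1 + -4 = -3, A[2][2] + B[2][0] = -3 + 10 = 7) = -3 (attained at k = 1)
  C[2][1] = min over k of (A[2][0] + B[0][1] = -3 + -2 = -5, A[2][1] + B[1][1] = 1 + 10 = 11, A[2][2] + B[2][1] = -3 + 3 = 0) = -5 (attained at k = 0)
  C[2][2] = min over k of (A[2][0] + B[0][2] = -3 + -2 = -5, A[2][1] + B[1][2] = 1 + 5 = 6, A[2][2] + B[2][2] = -3 + -2 = -5) = -5 (attained at k = 0)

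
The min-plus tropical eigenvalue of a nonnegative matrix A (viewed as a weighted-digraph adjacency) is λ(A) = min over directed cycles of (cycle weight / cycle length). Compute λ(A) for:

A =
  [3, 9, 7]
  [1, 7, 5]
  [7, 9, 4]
λ(A) = 3

Enumerate directed cycles and compute their means (weight / length). Sample:
  cycle 0 → 0: weight = 3, length = 1, mean = 3/1 ≈ 3.000
  cycle 1 → 1: weight = 7, length = 1, mean = 7/1 ≈ 7.000
  cycle 2 → 2: weight = 4, length = 1, mean = 4/1 ≈ 4.000
  cycle 0 → 1 → 0: weight = 10, length = 2, mean = 10/2 ≈ 5.000
  cycle 0 → 2 → 0: weight = 14, length = 2, mean = 14/2 ≈ 7.000
  cycle 1 → 0 → 1: weight = 10, length = 2, mean = 10/2 ≈ 5.000
Minimum mean = 3.000, attained e.g. along the cycle 0 → 0 with weight 3 and length 1. So λ(A) = 3/1 = 3.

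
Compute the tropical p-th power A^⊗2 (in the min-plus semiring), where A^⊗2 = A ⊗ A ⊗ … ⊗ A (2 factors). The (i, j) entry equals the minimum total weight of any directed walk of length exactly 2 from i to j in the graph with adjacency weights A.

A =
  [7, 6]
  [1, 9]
A^⊗2 =
  [7, 13]
  [8, 7]

Each entry (A^⊗2)_ij equals the minimum over all length-2 walks i = v_0 → v_1 → … → v_2 = j of Σ_t A[v_t][v_{t+1}]. For example, for (i, j) = (0, 1) we minimise over 2 possible intermediate vertex sequences; the minimum is 13, attained along the walk 0 → 0 → 1.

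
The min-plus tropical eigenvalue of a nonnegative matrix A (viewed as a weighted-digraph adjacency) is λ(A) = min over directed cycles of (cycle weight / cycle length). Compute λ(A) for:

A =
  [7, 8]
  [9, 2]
λ(A) = 2

Enumerate directed cycles and compute their means (weight / length). Sample:
  cycle 0 → 0: weight = 7, length = 1, mean = 7/1 ≈ 7.000
  cycle 1 → 1: weight = 2, length = 1, mean = 2/1 ≈ 2.000
  cycle 0 → 1 → 0: weight = 17, length = 2, mean = 17/2 ≈ 8.500
  cycle 1 → 0 → 1: weight = 17, length = 2, mean = 17/2 ≈ 8.500
Minimum mean = 2.000, attained e.g. along the cycle 1 → 1 with weight 2 and length 1. So λ(A) = 2/1 = 2.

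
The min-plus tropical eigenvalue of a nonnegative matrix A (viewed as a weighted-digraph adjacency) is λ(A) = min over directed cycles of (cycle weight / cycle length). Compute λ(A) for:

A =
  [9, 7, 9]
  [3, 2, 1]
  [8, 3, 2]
λ(A) = 2

Enumerate directed cycles and compute their means (weight / length). Sample:
  cycle 0 → 0: weight = 9, length = 1, mean = 9/1 ≈ 9.000
  cycle 1 → 1: weight = 2, length = 1, mean = 2/1 ≈ 2.000
  cycle 2 → 2: weight = 2, length = 1, mean = 2/1 ≈ 2.000
  cycle 0 → 1 → 0: weight = 10, length = 2, mean = 10/2 ≈ 5.000
  cycle 0 → 2 → 0: weight = 17, length = 2, mean = 17/2 ≈ 8.500
  cycle 1 → 0 → 1: weight = 10, length = 2, mean = 10/2 ≈ 5.000
Minimum mean = 2.000, attained e.g. along the cycle 1 → 1 with weight 2 and length 1. So λ(A) = 2/1 = 2.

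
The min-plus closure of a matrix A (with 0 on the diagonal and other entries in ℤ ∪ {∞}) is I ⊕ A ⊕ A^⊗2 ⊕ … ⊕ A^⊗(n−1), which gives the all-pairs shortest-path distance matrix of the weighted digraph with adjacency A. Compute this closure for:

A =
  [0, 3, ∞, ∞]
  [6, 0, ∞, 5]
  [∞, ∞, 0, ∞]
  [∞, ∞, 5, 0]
Closure =
  [0, 3, 13, 8]
  [6, 0, 10, 5]
  [∞, ∞, 0, ∞]
  [∞, ∞, 5, 0]

This is the Floyd-Warshall all-pairs shortest-path computation. For each intermediate vertex k = 0, 1, …, 3, update dist[i][j] ← min(dist[i][j], dist[i][k] + dist[k][j]). The final matrix gives, for each (i, j), the minimum total weight of any directed path from i to j (possibly empty when i = j).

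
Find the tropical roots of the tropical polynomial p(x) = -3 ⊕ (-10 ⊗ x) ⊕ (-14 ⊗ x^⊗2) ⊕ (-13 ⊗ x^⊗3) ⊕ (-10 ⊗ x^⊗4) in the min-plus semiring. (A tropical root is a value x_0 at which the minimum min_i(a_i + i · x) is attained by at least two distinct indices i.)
Roots: {-3, -1, 4, 7}

Each tropical root is a break point of the lower envelope of the lines y = a_i + i · x (there are 5 lines, with slopes 0, 1, ..., 4). Only the lines that attain the minimum somewhere contribute to roots; other lines are dominated. Here the surviving (envelope) indices are i = 4, i = 3, i = 2, i = 1, i = 0.
Intersections between consecutive envelope lines give the roots: for adjacent envelope indices i < j the intersection is x = (a_i − a_j) / (j − i). Reading off the sorted break points: {-3, -1, 4, 7}.
Verification: at each break x_0, at least two indices attain the minimum of min_i(a_i + i · x_0).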